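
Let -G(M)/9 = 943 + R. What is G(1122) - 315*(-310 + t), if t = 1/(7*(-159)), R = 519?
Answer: 4478091/53 ≈ 84492.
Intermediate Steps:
t = -1/1113 (t = 1/(-1113) = -1/1113 ≈ -0.00089847)
G(M) = -13158 (G(M) = -9*(943 + 519) = -9*1462 = -13158)
G(1122) - 315*(-310 + t) = -13158 - 315*(-310 - 1/1113) = -13158 - 315*(-345031)/1113 = -13158 - 1*(-5175465/53) = -13158 + 5175465/53 = 4478091/53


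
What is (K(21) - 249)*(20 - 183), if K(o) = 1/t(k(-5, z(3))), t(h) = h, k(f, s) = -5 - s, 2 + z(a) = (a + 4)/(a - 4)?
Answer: 162185/4 ≈ 40546.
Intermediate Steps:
z(a) = -2 + (4 + a)/(-4 + a) (z(a) = -2 + (a + 4)/(a - 4) = -2 + (4 + a)/(-4 + a))
K(o) = ¼ (K(o) = 1/(-5 - (12 - 1*3)/(-4 + 3)) = 1/(-5 - (12 - 3)/(-1)) = 1/(-5 - (-1)*9) = 1/(-5 - 1*(-9)) = 1/(-5 + 9) = 1/4 = ¼)
(K(21) - 249)*(20 - 183) = (¼ - 249)*(20 - 183) = -995/4*(-163) = 162185/4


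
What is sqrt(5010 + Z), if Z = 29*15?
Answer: 33*sqrt(5) ≈ 73.790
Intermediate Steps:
Z = 435
sqrt(5010 + Z) = sqrt(5010 + 435) = sqrt(5445) = 33*sqrt(5)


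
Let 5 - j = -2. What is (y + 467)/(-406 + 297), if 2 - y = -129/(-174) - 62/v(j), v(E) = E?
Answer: -193709/44254 ≈ -4.3772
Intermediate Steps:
j = 7 (j = 5 - 1*(-2) = 5 + 2 = 7)
y = 4107/406 (y = 2 - (-129/(-174) - 62/7) = 2 - (-129*(-1/174) - 62*⅐) = 2 - (43/58 - 62/7) = 2 - 1*(-3295/406) = 2 + 3295/406 = 4107/406 ≈ 10.116)
(y + 467)/(-406 + 297) = (4107/406 + 467)/(-406 + 297) = (193709/406)/(-109) = (193709/406)*(-1/109) = -193709/44254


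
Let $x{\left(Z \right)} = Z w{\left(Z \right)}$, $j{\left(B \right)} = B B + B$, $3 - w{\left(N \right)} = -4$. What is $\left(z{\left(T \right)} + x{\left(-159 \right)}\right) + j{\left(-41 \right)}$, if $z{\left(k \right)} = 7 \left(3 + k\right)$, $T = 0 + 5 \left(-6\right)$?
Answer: $338$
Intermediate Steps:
$T = -30$ ($T = 0 - 30 = -30$)
$z{\left(k \right)} = 21 + 7 k$
$w{\left(N \right)} = 7$ ($w{\left(N \right)} = 3 - -4 = 3 + 4 = 7$)
$j{\left(B \right)} = B + B^{2}$ ($j{\left(B \right)} = B^{2} + B = B + B^{2}$)
$x{\left(Z \right)} = 7 Z$ ($x{\left(Z \right)} = Z 7 = 7 Z$)
$\left(z{\left(T \right)} + x{\left(-159 \right)}\right) + j{\left(-41 \right)} = \left(\left(21 + 7 \left(-30\right)\right) + 7 \left(-159\right)\right) - 41 \left(1 - 41\right) = \left(\left(21 - 210\right) - 1113\right) - -1640 = \left(-189 - 1113\right) + 1640 = -1302 + 1640 = 338$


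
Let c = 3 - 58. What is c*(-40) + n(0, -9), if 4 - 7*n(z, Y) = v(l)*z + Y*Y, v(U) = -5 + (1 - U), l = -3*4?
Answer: 2189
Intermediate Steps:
l = -12
v(U) = -4 - U
n(z, Y) = 4/7 - 8*z/7 - Y**2/7 (n(z, Y) = 4/7 - ((-4 - 1*(-12))*z + Y*Y)/7 = 4/7 - ((-4 + 12)*z + Y**2)/7 = 4/7 - (8*z + Y**2)/7 = 4/7 - (Y**2 + 8*z)/7 = 4/7 + (-8*z/7 - Y**2/7) = 4/7 - 8*z/7 - Y**2/7)
c = -55
c*(-40) + n(0, -9) = -55*(-40) + (4/7 - 8/7*0 - 1/7*(-9)**2) = 2200 + (4/7 + 0 - 1/7*81) = 2200 + (4/7 + 0 - 81/7) = 2200 - 11 = 2189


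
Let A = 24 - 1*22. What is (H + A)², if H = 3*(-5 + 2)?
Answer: 49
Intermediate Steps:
H = -9 (H = 3*(-3) = -9)
A = 2 (A = 24 - 22 = 2)
(H + A)² = (-9 + 2)² = (-7)² = 49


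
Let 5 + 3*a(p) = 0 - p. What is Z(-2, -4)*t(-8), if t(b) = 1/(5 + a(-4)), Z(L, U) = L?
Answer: -3/7 ≈ -0.42857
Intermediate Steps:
a(p) = -5/3 - p/3 (a(p) = -5/3 + (0 - p)/3 = -5/3 + (-p)/3 = -5/3 - p/3)
t(b) = 3/14 (t(b) = 1/(5 + (-5/3 - 1/3*(-4))) = 1/(5 + (-5/3 + 4/3)) = 1/(5 - 1/3) = 1/(14/3) = 3/14)
Z(-2, -4)*t(-8) = -2*3/14 = -3/7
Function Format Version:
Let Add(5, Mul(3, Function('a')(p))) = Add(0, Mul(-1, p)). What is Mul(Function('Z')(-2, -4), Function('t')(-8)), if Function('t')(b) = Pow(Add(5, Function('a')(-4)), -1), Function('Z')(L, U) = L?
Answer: Rational(-3, 7) ≈ -0.42857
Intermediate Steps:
Function('a')(p) = Add(Rational(-5, 3), Mul(Rational(-1, 3), p)) (Function('a')(p) = Add(Rational(-5, 3), Mul(Rational(1, 3), Add(0, Mul(-1, p)))) = Add(Rational(-5, 3), Mul(Rational(1, 3), Mul(-1, p))) = Add(Rational(-5, 3), Mul(Rational(-1, 3), p)))
Function('t')(b) = Rational(3, 14) (Function('t')(b) = Pow(Add(5, Add(Rational(-5, 3), Mul(Rational(-1, 3), -4))), -1) = Pow(Add(5, Add(Rational(-5, 3), Rational(4, 3))), -1) = Pow(Add(5, Rational(-1, 3)), -1) = Pow(Rational(14, 3), -1) = Rational(3, 14))
Mul(Function('Z')(-2, -4), Function('t')(-8)) = Mul(-2, Rational(3, 14)) = Rational(-3, 7)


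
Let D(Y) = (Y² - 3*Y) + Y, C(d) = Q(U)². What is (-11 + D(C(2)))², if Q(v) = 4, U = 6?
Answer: 45369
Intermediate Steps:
C(d) = 16 (C(d) = 4² = 16)
D(Y) = Y² - 2*Y
(-11 + D(C(2)))² = (-11 + 16*(-2 + 16))² = (-11 + 16*14)² = (-11 + 224)² = 213² = 45369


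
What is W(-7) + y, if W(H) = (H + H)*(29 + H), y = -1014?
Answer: -1322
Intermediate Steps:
W(H) = 2*H*(29 + H) (W(H) = (2*H)*(29 + H) = 2*H*(29 + H))
W(-7) + y = 2*(-7)*(29 - 7) - 1014 = 2*(-7)*22 - 1014 = -308 - 1014 = -1322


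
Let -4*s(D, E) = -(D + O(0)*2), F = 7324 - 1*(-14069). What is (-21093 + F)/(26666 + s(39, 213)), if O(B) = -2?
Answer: 1200/106699 ≈ 0.011247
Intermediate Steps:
F = 21393 (F = 7324 + 14069 = 21393)
s(D, E) = -1 + D/4 (s(D, E) = -(-1)*(D - 2*2)/4 = -(-1)*(D - 4)/4 = -(-1)*(-4 + D)/4 = -(4 - D)/4 = -1 + D/4)
(-21093 + F)/(26666 + s(39, 213)) = (-21093 + 21393)/(26666 + (-1 + (1/4)*39)) = 300/(26666 + (-1 + 39/4)) = 300/(26666 + 35/4) = 300/(106699/4) = 300*(4/106699) = 1200/106699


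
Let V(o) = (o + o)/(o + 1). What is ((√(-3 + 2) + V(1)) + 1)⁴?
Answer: (2 + I)⁴ ≈ -7.0 + 24.0*I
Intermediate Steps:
V(o) = 2*o/(1 + o) (V(o) = (2*o)/(1 + o) = 2*o/(1 + o))
((√(-3 + 2) + V(1)) + 1)⁴ = ((√(-3 + 2) + 2*1/(1 + 1)) + 1)⁴ = ((√(-1) + 2*1/2) + 1)⁴ = ((I + 2*1*(½)) + 1)⁴ = ((I + 1) + 1)⁴ = ((1 + I) + 1)⁴ = (2 + I)⁴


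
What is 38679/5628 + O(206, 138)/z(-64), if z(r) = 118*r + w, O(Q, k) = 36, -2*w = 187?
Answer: 21890199/3187324 ≈ 6.8679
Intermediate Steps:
w = -187/2 (w = -½*187 = -187/2 ≈ -93.500)
z(r) = -187/2 + 118*r (z(r) = 118*r - 187/2 = -187/2 + 118*r)
38679/5628 + O(206, 138)/z(-64) = 38679/5628 + 36/(-187/2 + 118*(-64)) = 38679*(1/5628) + 36/(-187/2 - 7552) = 12893/1876 + 36/(-15291/2) = 12893/1876 + 36*(-2/15291) = 12893/1876 - 8/1699 = 21890199/3187324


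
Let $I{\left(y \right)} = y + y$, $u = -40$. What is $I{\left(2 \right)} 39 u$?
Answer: $-6240$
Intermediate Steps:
$I{\left(y \right)} = 2 y$
$I{\left(2 \right)} 39 u = 2 \cdot 2 \cdot 39 \left(-40\right) = 4 \cdot 39 \left(-40\right) = 156 \left(-40\right) = -6240$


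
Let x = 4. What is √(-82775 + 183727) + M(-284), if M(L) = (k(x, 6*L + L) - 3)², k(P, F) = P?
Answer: 1 + 2*√25238 ≈ 318.73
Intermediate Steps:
M(L) = 1 (M(L) = (4 - 3)² = 1² = 1)
√(-82775 + 183727) + M(-284) = √(-82775 + 183727) + 1 = √100952 + 1 = 2*√25238 + 1 = 1 + 2*√25238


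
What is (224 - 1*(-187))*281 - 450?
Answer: 115041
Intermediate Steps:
(224 - 1*(-187))*281 - 450 = (224 + 187)*281 - 450 = 411*281 - 450 = 115491 - 450 = 115041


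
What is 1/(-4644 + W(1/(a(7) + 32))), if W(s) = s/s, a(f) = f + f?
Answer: -1/4643 ≈ -0.00021538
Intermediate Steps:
a(f) = 2*f
W(s) = 1
1/(-4644 + W(1/(a(7) + 32))) = 1/(-4644 + 1) = 1/(-4643) = -1/4643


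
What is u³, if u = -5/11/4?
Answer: -125/85184 ≈ -0.0014674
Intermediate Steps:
u = -5/44 (u = -5*1/11*(¼) = -5/11*¼ = -5/44 ≈ -0.11364)
u³ = (-5/44)³ = -125/85184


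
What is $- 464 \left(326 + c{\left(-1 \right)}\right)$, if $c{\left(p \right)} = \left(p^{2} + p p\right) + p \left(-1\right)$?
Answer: $-152656$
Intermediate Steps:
$c{\left(p \right)} = - p + 2 p^{2}$ ($c{\left(p \right)} = \left(p^{2} + p^{2}\right) - p = 2 p^{2} - p = - p + 2 p^{2}$)
$- 464 \left(326 + c{\left(-1 \right)}\right) = - 464 \left(326 - \left(-1 + 2 \left(-1\right)\right)\right) = - 464 \left(326 - \left(-1 - 2\right)\right) = - 464 \left(326 - -3\right) = - 464 \left(326 + 3\right) = \left(-464\right) 329 = -152656$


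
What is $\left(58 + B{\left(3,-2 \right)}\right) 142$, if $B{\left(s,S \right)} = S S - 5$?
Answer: $8094$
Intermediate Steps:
$B{\left(s,S \right)} = -5 + S^{2}$ ($B{\left(s,S \right)} = S^{2} - 5 = -5 + S^{2}$)
$\left(58 + B{\left(3,-2 \right)}\right) 142 = \left(58 - \left(5 - \left(-2\right)^{2}\right)\right) 142 = \left(58 + \left(-5 + 4\right)\right) 142 = \left(58 - 1\right) 142 = 57 \cdot 142 = 8094$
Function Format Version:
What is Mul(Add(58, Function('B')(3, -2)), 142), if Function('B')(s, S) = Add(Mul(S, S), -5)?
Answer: 8094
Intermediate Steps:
Function('B')(s, S) = Add(-5, Pow(S, 2)) (Function('B')(s, S) = Add(Pow(S, 2), -5) = Add(-5, Pow(S, 2)))
Mul(Add(58, Function('B')(3, -2)), 142) = Mul(Add(58, Add(-5, Pow(-2, 2))), 142) = Mul(Add(58, Add(-5, 4)), 142) = Mul(Add(58, -1), 142) = Mul(57, 142) = 8094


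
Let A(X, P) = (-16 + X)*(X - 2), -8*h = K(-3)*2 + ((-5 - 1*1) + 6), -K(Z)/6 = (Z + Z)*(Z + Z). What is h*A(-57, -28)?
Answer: 232578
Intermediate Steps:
K(Z) = -24*Z² (K(Z) = -6*(Z + Z)*(Z + Z) = -6*2*Z*2*Z = -24*Z²)
h = 54 (h = -(-24*(-3)²*2 + ((-5 - 1*1) + 6))/8 = -(-24*9*2 + ((-5 - 1) + 6))/8 = -(-216*2 + (-6 + 6))/8 = -(-432 + 0)/8 = -⅛*(-432) = 54)
A(X, P) = (-16 + X)*(-2 + X)
h*A(-57, -28) = 54*(32 + (-57)² - 18*(-57)) = 54*(32 + 3249 + 1026) = 54*4307 = 232578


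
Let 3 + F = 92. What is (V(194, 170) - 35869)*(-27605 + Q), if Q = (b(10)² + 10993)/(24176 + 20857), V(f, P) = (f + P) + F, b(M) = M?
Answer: 44026510466752/45033 ≈ 9.7765e+8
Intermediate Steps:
F = 89 (F = -3 + 92 = 89)
V(f, P) = 89 + P + f (V(f, P) = (f + P) + 89 = (P + f) + 89 = 89 + P + f)
Q = 11093/45033 (Q = (10² + 10993)/(24176 + 20857) = (100 + 10993)/45033 = 11093*(1/45033) = 11093/45033 ≈ 0.24633)
(V(194, 170) - 35869)*(-27605 + Q) = ((89 + 170 + 194) - 35869)*(-27605 + 11093/45033) = (453 - 35869)*(-1243124872/45033) = -35416*(-1243124872/45033) = 44026510466752/45033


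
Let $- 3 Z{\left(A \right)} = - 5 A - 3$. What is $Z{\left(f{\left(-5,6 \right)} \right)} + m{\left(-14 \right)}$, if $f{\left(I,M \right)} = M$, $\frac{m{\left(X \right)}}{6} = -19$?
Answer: $-103$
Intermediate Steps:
$m{\left(X \right)} = -114$ ($m{\left(X \right)} = 6 \left(-19\right) = -114$)
$Z{\left(A \right)} = 1 + \frac{5 A}{3}$ ($Z{\left(A \right)} = - \frac{- 5 A - 3}{3} = - \frac{-3 - 5 A}{3} = 1 + \frac{5 A}{3}$)
$Z{\left(f{\left(-5,6 \right)} \right)} + m{\left(-14 \right)} = \left(1 + \frac{5}{3} \cdot 6\right) - 114 = \left(1 + 10\right) - 114 = 11 - 114 = -103$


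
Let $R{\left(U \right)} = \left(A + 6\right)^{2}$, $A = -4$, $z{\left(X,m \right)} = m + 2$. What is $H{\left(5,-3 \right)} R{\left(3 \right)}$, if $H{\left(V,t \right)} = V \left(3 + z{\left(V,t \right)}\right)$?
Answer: $40$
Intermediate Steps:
$z{\left(X,m \right)} = 2 + m$
$H{\left(V,t \right)} = V \left(5 + t\right)$ ($H{\left(V,t \right)} = V \left(3 + \left(2 + t\right)\right) = V \left(5 + t\right)$)
$R{\left(U \right)} = 4$ ($R{\left(U \right)} = \left(-4 + 6\right)^{2} = 2^{2} = 4$)
$H{\left(5,-3 \right)} R{\left(3 \right)} = 5 \left(5 - 3\right) 4 = 5 \cdot 2 \cdot 4 = 10 \cdot 4 = 40$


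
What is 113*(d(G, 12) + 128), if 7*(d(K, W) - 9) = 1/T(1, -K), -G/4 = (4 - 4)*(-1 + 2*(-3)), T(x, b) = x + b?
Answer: 108480/7 ≈ 15497.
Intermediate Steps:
T(x, b) = b + x
G = 0 (G = -4*(4 - 4)*(-1 + 2*(-3)) = -0*(-1 - 6) = -0*(-7) = -4*0 = 0)
d(K, W) = 9 + 1/(7*(1 - K)) (d(K, W) = 9 + 1/(7*(-K + 1)) = 9 + 1/(7*(1 - K)))
113*(d(G, 12) + 128) = 113*((-64 + 63*0)/(7*(-1 + 0)) + 128) = 113*((⅐)*(-64 + 0)/(-1) + 128) = 113*((⅐)*(-1)*(-64) + 128) = 113*(64/7 + 128) = 113*(960/7) = 108480/7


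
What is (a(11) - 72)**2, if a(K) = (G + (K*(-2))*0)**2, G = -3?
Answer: 3969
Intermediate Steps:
a(K) = 9 (a(K) = (-3 + (K*(-2))*0)**2 = (-3 - 2*K*0)**2 = (-3 + 0)**2 = (-3)**2 = 9)
(a(11) - 72)**2 = (9 - 72)**2 = (-63)**2 = 3969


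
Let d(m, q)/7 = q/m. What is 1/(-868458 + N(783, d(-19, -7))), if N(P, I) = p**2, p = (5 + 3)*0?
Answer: -1/868458 ≈ -1.1515e-6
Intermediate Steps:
p = 0 (p = 8*0 = 0)
d(m, q) = 7*q/m (d(m, q) = 7*(q/m) = 7*q/m)
N(P, I) = 0 (N(P, I) = 0**2 = 0)
1/(-868458 + N(783, d(-19, -7))) = 1/(-868458 + 0) = 1/(-868458) = -1/868458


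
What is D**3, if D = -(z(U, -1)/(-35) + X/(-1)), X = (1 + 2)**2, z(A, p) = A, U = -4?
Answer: 30080231/42875 ≈ 701.58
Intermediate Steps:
X = 9 (X = 3**2 = 9)
D = 311/35 (D = -(-4/(-35) + 9/(-1)) = -(-4*(-1/35) + 9*(-1)) = -(4/35 - 9) = -1*(-311/35) = 311/35 ≈ 8.8857)
D**3 = (311/35)**3 = 30080231/42875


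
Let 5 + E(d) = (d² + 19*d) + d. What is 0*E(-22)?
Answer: 0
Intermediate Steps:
E(d) = -5 + d² + 20*d (E(d) = -5 + ((d² + 19*d) + d) = -5 + (d² + 20*d) = -5 + d² + 20*d)
0*E(-22) = 0*(-5 + (-22)² + 20*(-22)) = 0*(-5 + 484 - 440) = 0*39 = 0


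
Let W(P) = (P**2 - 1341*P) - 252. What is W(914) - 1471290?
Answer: -1861820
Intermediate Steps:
W(P) = -252 + P**2 - 1341*P
W(914) - 1471290 = (-252 + 914**2 - 1341*914) - 1471290 = (-252 + 835396 - 1225674) - 1471290 = -390530 - 1471290 = -1861820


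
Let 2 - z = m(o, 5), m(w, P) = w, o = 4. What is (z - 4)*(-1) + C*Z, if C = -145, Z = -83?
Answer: 12041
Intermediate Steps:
z = -2 (z = 2 - 1*4 = 2 - 4 = -2)
(z - 4)*(-1) + C*Z = (-2 - 4)*(-1) - 145*(-83) = -6*(-1) + 12035 = 6 + 12035 = 12041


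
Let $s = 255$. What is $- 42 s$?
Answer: $-10710$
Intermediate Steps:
$- 42 s = \left(-42\right) 255 = -10710$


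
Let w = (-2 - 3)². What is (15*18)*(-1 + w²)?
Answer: 168480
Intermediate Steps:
w = 25 (w = (-5)² = 25)
(15*18)*(-1 + w²) = (15*18)*(-1 + 25²) = 270*(-1 + 625) = 270*624 = 168480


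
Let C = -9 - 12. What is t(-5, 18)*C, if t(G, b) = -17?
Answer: 357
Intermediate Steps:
C = -21
t(-5, 18)*C = -17*(-21) = 357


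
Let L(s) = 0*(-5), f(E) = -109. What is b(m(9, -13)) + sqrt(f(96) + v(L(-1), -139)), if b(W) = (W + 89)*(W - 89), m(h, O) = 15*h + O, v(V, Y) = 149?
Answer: 6963 + 2*sqrt(10) ≈ 6969.3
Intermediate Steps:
L(s) = 0
m(h, O) = O + 15*h
b(W) = (-89 + W)*(89 + W) (b(W) = (89 + W)*(-89 + W) = (-89 + W)*(89 + W))
b(m(9, -13)) + sqrt(f(96) + v(L(-1), -139)) = (-7921 + (-13 + 15*9)**2) + sqrt(-109 + 149) = (-7921 + (-13 + 135)**2) + sqrt(40) = (-7921 + 122**2) + 2*sqrt(10) = (-7921 + 14884) + 2*sqrt(10) = 6963 + 2*sqrt(10)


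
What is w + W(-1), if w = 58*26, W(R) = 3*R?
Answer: 1505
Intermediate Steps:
w = 1508
w + W(-1) = 1508 + 3*(-1) = 1508 - 3 = 1505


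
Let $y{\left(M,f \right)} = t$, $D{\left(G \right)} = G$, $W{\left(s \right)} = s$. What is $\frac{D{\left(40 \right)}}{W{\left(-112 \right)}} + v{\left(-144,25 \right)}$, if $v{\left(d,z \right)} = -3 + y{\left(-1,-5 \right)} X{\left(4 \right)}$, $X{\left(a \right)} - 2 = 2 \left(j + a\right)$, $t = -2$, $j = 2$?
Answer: $- \frac{439}{14} \approx -31.357$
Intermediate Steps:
$y{\left(M,f \right)} = -2$
$X{\left(a \right)} = 6 + 2 a$ ($X{\left(a \right)} = 2 + 2 \left(2 + a\right) = 2 + \left(4 + 2 a\right) = 6 + 2 a$)
$v{\left(d,z \right)} = -31$ ($v{\left(d,z \right)} = -3 - 2 \left(6 + 2 \cdot 4\right) = -3 - 2 \left(6 + 8\right) = -3 - 28 = -31$)
$\frac{D{\left(40 \right)}}{W{\left(-112 \right)}} + v{\left(-144,25 \right)} = \frac{40}{-112} - 31 = 40 \left(- \frac{1}{112}\right) - 31 = - \frac{5}{14} - 31 = - \frac{439}{14}$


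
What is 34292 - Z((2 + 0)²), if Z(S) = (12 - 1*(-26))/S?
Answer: 68565/2 ≈ 34283.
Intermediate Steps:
Z(S) = 38/S (Z(S) = (12 + 26)/S = 38/S)
34292 - Z((2 + 0)²) = 34292 - 38/((2 + 0)²) = 34292 - 38/(2²) = 34292 - 38/4 = 34292 - 1*19/2 = 34292 - 19/2 = 68565/2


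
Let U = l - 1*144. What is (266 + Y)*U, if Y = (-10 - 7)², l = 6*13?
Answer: -36630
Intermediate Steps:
l = 78
Y = 289 (Y = (-17)² = 289)
U = -66 (U = 78 - 1*144 = 78 - 144 = -66)
(266 + Y)*U = (266 + 289)*(-66) = 555*(-66) = -36630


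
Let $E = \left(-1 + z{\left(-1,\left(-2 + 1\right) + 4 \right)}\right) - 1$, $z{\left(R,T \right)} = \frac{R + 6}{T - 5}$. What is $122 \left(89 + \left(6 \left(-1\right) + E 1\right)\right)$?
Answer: $9577$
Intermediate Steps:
$z{\left(R,T \right)} = \frac{6 + R}{-5 + T}$
$E = - \frac{9}{2}$ ($E = \left(-1 + \frac{6 - 1}{-5 + \left(\left(-2 + 1\right) + 4\right)}\right) - 1 = \left(-1 + \frac{1}{-5 + \left(-1 + 4\right)} 5\right) - 1 = \left(-1 + \frac{1}{-5 + 3} \cdot 5\right) - 1 = \left(-1 + \frac{1}{-2} \cdot 5\right) - 1 = \left(-1 - \frac{5}{2}\right) - 1 = - \frac{7}{2} - 1 = - \frac{9}{2} \approx -4.5$)
$122 \left(89 + \left(6 \left(-1\right) + E 1\right)\right) = 122 \left(89 + \left(6 \left(-1\right) - \frac{9}{2}\right)\right) = 122 \left(89 - \frac{21}{2}\right) = 122 \cdot \frac{157}{2} = 9577$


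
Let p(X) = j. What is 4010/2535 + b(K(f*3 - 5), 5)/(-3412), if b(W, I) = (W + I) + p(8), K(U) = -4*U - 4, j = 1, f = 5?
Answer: 1377845/864942 ≈ 1.5930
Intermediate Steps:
p(X) = 1
K(U) = -4 - 4*U
b(W, I) = 1 + I + W (b(W, I) = (W + I) + 1 = (I + W) + 1 = 1 + I + W)
4010/2535 + b(K(f*3 - 5), 5)/(-3412) = 4010/2535 + (1 + 5 + (-4 - 4*(5*3 - 5)))/(-3412) = 4010*(1/2535) + (1 + 5 + (-4 - 4*(15 - 5)))*(-1/3412) = 802/507 + (1 + 5 + (-4 - 4*10))*(-1/3412) = 802/507 + (1 + 5 + (-4 - 40))*(-1/3412) = 802/507 + (1 + 5 - 44)*(-1/3412) = 802/507 - 38*(-1/3412) = 802/507 + 19/1706 = 1377845/864942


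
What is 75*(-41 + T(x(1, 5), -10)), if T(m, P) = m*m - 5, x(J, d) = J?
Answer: -3375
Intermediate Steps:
T(m, P) = -5 + m² (T(m, P) = m² - 5 = -5 + m²)
75*(-41 + T(x(1, 5), -10)) = 75*(-41 + (-5 + 1²)) = 75*(-41 + (-5 + 1)) = 75*(-41 - 4) = 75*(-45) = -3375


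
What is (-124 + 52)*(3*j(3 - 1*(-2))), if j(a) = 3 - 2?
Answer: -216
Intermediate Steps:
j(a) = 1
(-124 + 52)*(3*j(3 - 1*(-2))) = (-124 + 52)*(3*1) = -72*3 = -216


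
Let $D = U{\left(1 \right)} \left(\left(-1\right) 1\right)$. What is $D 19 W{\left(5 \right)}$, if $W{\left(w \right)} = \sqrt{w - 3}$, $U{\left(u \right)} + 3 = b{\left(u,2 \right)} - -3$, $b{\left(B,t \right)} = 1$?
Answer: $- 19 \sqrt{2} \approx -26.87$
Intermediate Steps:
$U{\left(u \right)} = 1$ ($U{\left(u \right)} = -3 + \left(1 - -3\right) = -3 + \left(1 + 3\right) = -3 + 4 = 1$)
$W{\left(w \right)} = \sqrt{-3 + w}$
$D = -1$ ($D = 1 \left(\left(-1\right) 1\right) = 1 \left(-1\right) = -1$)
$D 19 W{\left(5 \right)} = \left(-1\right) 19 \sqrt{-3 + 5} = - 19 \sqrt{2}$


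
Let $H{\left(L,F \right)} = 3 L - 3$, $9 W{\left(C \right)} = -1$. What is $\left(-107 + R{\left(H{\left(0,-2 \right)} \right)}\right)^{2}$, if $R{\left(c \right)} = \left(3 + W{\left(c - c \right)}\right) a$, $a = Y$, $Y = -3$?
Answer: $\frac{120409}{9} \approx 13379.0$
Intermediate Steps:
$a = -3$
$W{\left(C \right)} = - \frac{1}{9}$ ($W{\left(C \right)} = \frac{1}{9} \left(-1\right) = - \frac{1}{9}$)
$H{\left(L,F \right)} = -3 + 3 L$
$R{\left(c \right)} = - \frac{26}{3}$ ($R{\left(c \right)} = \left(3 - \frac{1}{9}\right) \left(-3\right) = \frac{26}{9} \left(-3\right) = - \frac{26}{3}$)
$\left(-107 + R{\left(H{\left(0,-2 \right)} \right)}\right)^{2} = \left(-107 - \frac{26}{3}\right)^{2} = \left(- \frac{347}{3}\right)^{2} = \frac{120409}{9}$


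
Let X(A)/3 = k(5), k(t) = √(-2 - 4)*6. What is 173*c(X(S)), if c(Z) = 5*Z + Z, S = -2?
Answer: 18684*I*√6 ≈ 45766.0*I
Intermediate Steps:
k(t) = 6*I*√6 (k(t) = √(-6)*6 = (I*√6)*6 = 6*I*√6)
X(A) = 18*I*√6 (X(A) = 3*(6*I*√6) = 18*I*√6)
c(Z) = 6*Z
173*c(X(S)) = 173*(6*(18*I*√6)) = 173*(108*I*√6) = 18684*I*√6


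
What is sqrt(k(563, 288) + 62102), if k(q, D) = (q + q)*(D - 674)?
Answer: I*sqrt(372534) ≈ 610.36*I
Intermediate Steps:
k(q, D) = 2*q*(-674 + D) (k(q, D) = (2*q)*(-674 + D) = 2*q*(-674 + D))
sqrt(k(563, 288) + 62102) = sqrt(2*563*(-674 + 288) + 62102) = sqrt(2*563*(-386) + 62102) = sqrt(-434636 + 62102) = sqrt(-372534) = I*sqrt(372534)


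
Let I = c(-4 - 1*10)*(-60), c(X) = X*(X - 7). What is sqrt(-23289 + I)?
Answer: I*sqrt(40929) ≈ 202.31*I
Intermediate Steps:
c(X) = X*(-7 + X)
I = -17640 (I = ((-4 - 1*10)*(-7 + (-4 - 1*10)))*(-60) = ((-4 - 10)*(-7 + (-4 - 10)))*(-60) = -14*(-7 - 14)*(-60) = -14*(-21)*(-60) = 294*(-60) = -17640)
sqrt(-23289 + I) = sqrt(-23289 - 17640) = sqrt(-40929) = I*sqrt(40929)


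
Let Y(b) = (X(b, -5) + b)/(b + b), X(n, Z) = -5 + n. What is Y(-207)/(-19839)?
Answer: -419/8213346 ≈ -5.1015e-5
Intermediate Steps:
Y(b) = (-5 + 2*b)/(2*b) (Y(b) = ((-5 + b) + b)/(b + b) = (-5 + 2*b)/((2*b)) = (-5 + 2*b)*(1/(2*b)) = (-5 + 2*b)/(2*b))
Y(-207)/(-19839) = ((-5/2 - 207)/(-207))/(-19839) = -1/207*(-419/2)*(-1/19839) = (419/414)*(-1/19839) = -419/8213346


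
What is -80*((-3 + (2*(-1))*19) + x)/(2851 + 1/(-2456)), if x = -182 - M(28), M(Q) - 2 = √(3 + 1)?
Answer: 8920192/1400411 ≈ 6.3697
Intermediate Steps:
M(Q) = 4 (M(Q) = 2 + √(3 + 1) = 2 + √4 = 2 + 2 = 4)
x = -186 (x = -182 - 1*4 = -182 - 4 = -186)
-80*((-3 + (2*(-1))*19) + x)/(2851 + 1/(-2456)) = -80*((-3 + (2*(-1))*19) - 186)/(2851 + 1/(-2456)) = -80*((-3 - 2*19) - 186)/(2851 - 1/2456) = -80*((-3 - 38) - 186)/7002055/2456 = -80*(-41 - 186)*2456/7002055 = -(-18160)*2456/7002055 = -80*(-557512/7002055) = 8920192/1400411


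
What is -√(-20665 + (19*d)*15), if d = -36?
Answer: -5*I*√1237 ≈ -175.85*I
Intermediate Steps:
-√(-20665 + (19*d)*15) = -√(-20665 + (19*(-36))*15) = -√(-20665 - 684*15) = -√(-20665 - 10260) = -√(-30925) = -5*I*√1237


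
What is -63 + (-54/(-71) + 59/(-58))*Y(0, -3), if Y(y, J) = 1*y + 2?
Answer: -130774/2059 ≈ -63.513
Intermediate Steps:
Y(y, J) = 2 + y (Y(y, J) = y + 2 = 2 + y)
-63 + (-54/(-71) + 59/(-58))*Y(0, -3) = -63 + (-54/(-71) + 59/(-58))*(2 + 0) = -63 + (-54*(-1/71) + 59*(-1/58))*2 = -63 + (54/71 - 59/58)*2 = -63 - 1057/4118*2 = -63 - 1057/2059 = -130774/2059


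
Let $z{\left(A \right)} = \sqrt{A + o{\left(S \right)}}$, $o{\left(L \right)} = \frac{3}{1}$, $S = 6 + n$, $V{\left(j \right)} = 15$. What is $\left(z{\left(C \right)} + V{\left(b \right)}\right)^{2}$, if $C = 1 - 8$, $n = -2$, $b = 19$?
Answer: $221 + 60 i \approx 221.0 + 60.0 i$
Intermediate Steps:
$S = 4$ ($S = 6 - 2 = 4$)
$C = -7$
$o{\left(L \right)} = 3$ ($o{\left(L \right)} = 3 \cdot 1 = 3$)
$z{\left(A \right)} = \sqrt{3 + A}$ ($z{\left(A \right)} = \sqrt{A + 3} = \sqrt{3 + A}$)
$\left(z{\left(C \right)} + V{\left(b \right)}\right)^{2} = \left(\sqrt{3 - 7} + 15\right)^{2} = \left(\sqrt{-4} + 15\right)^{2} = \left(2 i + 15\right)^{2} = \left(15 + 2 i\right)^{2}$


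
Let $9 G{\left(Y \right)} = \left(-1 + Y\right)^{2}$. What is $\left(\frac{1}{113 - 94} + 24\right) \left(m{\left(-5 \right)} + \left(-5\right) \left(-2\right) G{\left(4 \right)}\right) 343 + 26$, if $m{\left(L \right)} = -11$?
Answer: $- \frac{156257}{19} \approx -8224.0$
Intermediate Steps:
$G{\left(Y \right)} = \frac{\left(-1 + Y\right)^{2}}{9}$
$\left(\frac{1}{113 - 94} + 24\right) \left(m{\left(-5 \right)} + \left(-5\right) \left(-2\right) G{\left(4 \right)}\right) 343 + 26 = \left(\frac{1}{113 - 94} + 24\right) \left(-11 + \left(-5\right) \left(-2\right) \frac{\left(-1 + 4\right)^{2}}{9}\right) 343 + 26 = \left(\frac{1}{19} + 24\right) \left(-11 + 10 \frac{3^{2}}{9}\right) 343 + 26 = \left(\frac{1}{19} + 24\right) \left(-11 + 10 \cdot \frac{1}{9} \cdot 9\right) 343 + 26 = \frac{457 \left(-11 + 10 \cdot 1\right)}{19} \cdot 343 + 26 = \frac{457 \left(-11 + 10\right)}{19} \cdot 343 + 26 = \frac{457}{19} \left(-1\right) 343 + 26 = \left(- \frac{457}{19}\right) 343 + 26 = - \frac{156751}{19} + 26 = - \frac{156257}{19}$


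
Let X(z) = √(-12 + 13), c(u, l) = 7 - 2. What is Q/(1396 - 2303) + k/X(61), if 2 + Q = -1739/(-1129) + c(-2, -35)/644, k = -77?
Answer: -50777932173/659457932 ≈ -77.000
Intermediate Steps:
c(u, l) = 5
Q = -328591/727076 (Q = -2 + (-1739/(-1129) + 5/644) = -2 + (-1739*(-1/1129) + 5*(1/644)) = -2 + (1739/1129 + 5/644) = -2 + 1125561/727076 = -328591/727076 ≈ -0.45193)
X(z) = 1 (X(z) = √1 = 1)
Q/(1396 - 2303) + k/X(61) = -328591/(727076*(1396 - 2303)) - 77/1 = -328591/727076/(-907) - 77*1 = -328591/727076*(-1/907) - 77 = 328591/659457932 - 77 = -50777932173/659457932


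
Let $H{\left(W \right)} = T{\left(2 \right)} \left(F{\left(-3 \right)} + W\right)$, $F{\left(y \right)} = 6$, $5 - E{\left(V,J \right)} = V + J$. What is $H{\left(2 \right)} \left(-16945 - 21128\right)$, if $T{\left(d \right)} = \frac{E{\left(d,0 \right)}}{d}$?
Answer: $-456876$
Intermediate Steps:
$E{\left(V,J \right)} = 5 - J - V$ ($E{\left(V,J \right)} = 5 - \left(V + J\right) = 5 - \left(J + V\right) = 5 - J - V$)
$T{\left(d \right)} = \frac{5 - d}{d}$ ($T{\left(d \right)} = \frac{5 - 0 - d}{d} = \frac{5 + 0 - d}{d} = \frac{5 - d}{d}$)
$H{\left(W \right)} = 9 + \frac{3 W}{2}$ ($H{\left(W \right)} = \frac{5 - 2}{2} \left(6 + W\right) = \frac{1}{2} \cdot 3 \left(6 + W\right) = \frac{3 \left(6 + W\right)}{2} = 9 + \frac{3 W}{2}$)
$H{\left(2 \right)} \left(-16945 - 21128\right) = \left(9 + \frac{3}{2} \cdot 2\right) \left(-16945 - 21128\right) = \left(9 + 3\right) \left(-16945 - 21128\right) = 12 \left(-38073\right) = -456876$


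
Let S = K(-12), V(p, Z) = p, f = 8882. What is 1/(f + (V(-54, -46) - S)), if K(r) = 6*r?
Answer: 1/8900 ≈ 0.00011236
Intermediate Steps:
S = -72 (S = 6*(-12) = -72)
1/(f + (V(-54, -46) - S)) = 1/(8882 + (-54 - 1*(-72))) = 1/(8882 + (-54 + 72)) = 1/(8882 + 18) = 1/8900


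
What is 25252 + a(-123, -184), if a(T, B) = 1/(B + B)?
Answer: 9292735/368 ≈ 25252.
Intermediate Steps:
a(T, B) = 1/(2*B)
25252 + a(-123, -184) = 25252 + (½)/(-184) = 25252 + (½)*(-1/184) = 25252 - 1/368 = 9292735/368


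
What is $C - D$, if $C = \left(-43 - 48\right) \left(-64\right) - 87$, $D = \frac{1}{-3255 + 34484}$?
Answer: $\frac{179160772}{31229} \approx 5737.0$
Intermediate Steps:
$D = \frac{1}{31229} \approx 3.2021 \cdot 10^{-5}$
$C = 5737$ ($C = \left(-43 - 48\right) \left(-64\right) - 87 = \left(-91\right) \left(-64\right) - 87 = 5824 - 87 = 5737$)
$C - D = 5737 - \frac{1}{31229} = \frac{179160772}{31229}$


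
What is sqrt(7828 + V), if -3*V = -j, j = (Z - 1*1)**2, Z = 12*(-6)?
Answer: sqrt(86439)/3 ≈ 98.002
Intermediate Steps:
Z = -72
j = 5329 (j = (-72 - 1*1)**2 = (-72 - 1)**2 = (-73)**2 = 5329)
V = 5329/3 (V = -(-1)*5329/3 = -1/3*(-5329) = 5329/3 ≈ 1776.3)
sqrt(7828 + V) = sqrt(7828 + 5329/3) = sqrt(28813/3) = sqrt(86439)/3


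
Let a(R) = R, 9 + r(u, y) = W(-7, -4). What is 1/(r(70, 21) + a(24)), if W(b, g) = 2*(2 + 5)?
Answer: 1/29 ≈ 0.034483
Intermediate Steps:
W(b, g) = 14 (W(b, g) = 2*7 = 14)
r(u, y) = 5 (r(u, y) = -9 + 14 = 5)
1/(r(70, 21) + a(24)) = 1/(5 + 24) = 1/29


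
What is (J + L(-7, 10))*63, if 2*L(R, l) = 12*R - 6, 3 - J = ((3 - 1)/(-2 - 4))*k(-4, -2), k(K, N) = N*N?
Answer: -2562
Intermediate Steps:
k(K, N) = N²
J = 13/3 (J = 3 - (3 - 1)/(-2 - 4)*(-2)² = 3 - 2/(-6)*4 = 3 - 2*(-⅙)*4 = 3 - (-1)*4/3 = 3 - 1*(-4/3) = 3 + 4/3 = 13/3 ≈ 4.3333)
L(R, l) = -3 + 6*R (L(R, l) = (12*R - 6)/2 = (-6 + 12*R)/2 = -3 + 6*R)
(J + L(-7, 10))*63 = (13/3 + (-3 + 6*(-7)))*63 = (13/3 + (-3 - 42))*63 = (13/3 - 45)*63 = -122/3*63 = -2562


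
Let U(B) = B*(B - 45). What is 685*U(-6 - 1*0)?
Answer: 209610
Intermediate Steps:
U(B) = B*(-45 + B)
685*U(-6 - 1*0) = 685*((-6 - 1*0)*(-45 + (-6 - 1*0))) = 685*((-6 + 0)*(-45 + (-6 + 0))) = 685*(-6*(-45 - 6)) = 685*(-6*(-51)) = 685*306 = 209610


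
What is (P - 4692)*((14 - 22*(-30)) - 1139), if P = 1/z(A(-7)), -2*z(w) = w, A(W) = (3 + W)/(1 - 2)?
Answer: 4364025/2 ≈ 2.1820e+6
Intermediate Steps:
A(W) = -3 - W (A(W) = (3 + W)/(-1) = (3 + W)*(-1) = -3 - W)
z(w) = -w/2
P = -½ (P = 1/(-(-3 - 1*(-7))/2) = 1/(-(-3 + 7)/2) = 1/(-½*4) = 1/(-2) = -½ ≈ -0.50000)
(P - 4692)*((14 - 22*(-30)) - 1139) = (-½ - 4692)*((14 - 22*(-30)) - 1139) = -9385*((14 + 660) - 1139)/2 = -9385*(674 - 1139)/2 = -9385/2*(-465) = 4364025/2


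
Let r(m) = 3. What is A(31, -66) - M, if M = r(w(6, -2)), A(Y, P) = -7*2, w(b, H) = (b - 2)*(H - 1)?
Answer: -17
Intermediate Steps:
w(b, H) = (-1 + H)*(-2 + b) (w(b, H) = (-2 + b)*(-1 + H) = (-1 + H)*(-2 + b))
A(Y, P) = -14
M = 3
A(31, -66) - M = -14 - 1*3 = -14 - 3 = -17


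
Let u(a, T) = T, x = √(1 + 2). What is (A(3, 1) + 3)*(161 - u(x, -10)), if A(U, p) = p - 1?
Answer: 513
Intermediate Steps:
x = √3 ≈ 1.7320
A(U, p) = -1 + p
(A(3, 1) + 3)*(161 - u(x, -10)) = ((-1 + 1) + 3)*(161 - 1*(-10)) = (0 + 3)*(161 + 10) = 3*171 = 513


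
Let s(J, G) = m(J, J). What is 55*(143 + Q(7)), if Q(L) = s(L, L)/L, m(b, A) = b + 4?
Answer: 55660/7 ≈ 7951.4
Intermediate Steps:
m(b, A) = 4 + b
s(J, G) = 4 + J
Q(L) = (4 + L)/L
55*(143 + Q(7)) = 55*(143 + (4 + 7)/7) = 55*(143 + (⅐)*11) = 55*(143 + 11/7) = 55*(1012/7) = 55660/7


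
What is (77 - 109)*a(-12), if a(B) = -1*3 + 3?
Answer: 0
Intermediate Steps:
a(B) = 0 (a(B) = -3 + 3 = 0)
(77 - 109)*a(-12) = (77 - 109)*0 = -32*0 = 0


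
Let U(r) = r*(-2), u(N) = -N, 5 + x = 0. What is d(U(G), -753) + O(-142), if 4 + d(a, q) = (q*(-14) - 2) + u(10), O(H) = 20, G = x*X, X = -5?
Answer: 10546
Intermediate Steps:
x = -5 (x = -5 + 0 = -5)
G = 25 (G = -5*(-5) = 25)
U(r) = -2*r
d(a, q) = -16 - 14*q (d(a, q) = -4 + ((q*(-14) - 2) - 1*10) = -4 + ((-14*q - 2) - 10) = -4 + ((-2 - 14*q) - 10) = -4 + (-12 - 14*q) = -16 - 14*q)
d(U(G), -753) + O(-142) = (-16 - 14*(-753)) + 20 = (-16 + 10542) + 20 = 10526 + 20 = 10546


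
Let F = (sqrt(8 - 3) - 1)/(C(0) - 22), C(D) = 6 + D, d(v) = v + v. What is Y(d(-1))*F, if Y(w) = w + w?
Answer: -1/4 + sqrt(5)/4 ≈ 0.30902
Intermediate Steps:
d(v) = 2*v
Y(w) = 2*w
F = 1/16 - sqrt(5)/16 (F = (sqrt(8 - 3) - 1)/((6 + 0) - 22) = (sqrt(5) - 1)/(6 - 22) = (-1 + sqrt(5))/(-16) = (-1 + sqrt(5))*(-1/16) = 1/16 - sqrt(5)/16 ≈ -0.077254)
Y(d(-1))*F = (2*(2*(-1)))*(1/16 - sqrt(5)/16) = (2*(-2))*(1/16 - sqrt(5)/16) = -4*(1/16 - sqrt(5)/16) = -1/4 + sqrt(5)/4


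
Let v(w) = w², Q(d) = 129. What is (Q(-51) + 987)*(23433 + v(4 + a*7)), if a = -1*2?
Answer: 26262828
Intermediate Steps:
a = -2
(Q(-51) + 987)*(23433 + v(4 + a*7)) = (129 + 987)*(23433 + (4 - 2*7)²) = 1116*(23433 + (4 - 14)²) = 1116*(23433 + (-10)²) = 1116*(23433 + 100) = 1116*23533 = 26262828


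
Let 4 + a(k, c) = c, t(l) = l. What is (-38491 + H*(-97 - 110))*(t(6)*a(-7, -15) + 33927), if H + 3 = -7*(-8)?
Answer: -1672458606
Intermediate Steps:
a(k, c) = -4 + c
H = 53 (H = -3 - 7*(-8) = -3 + 56 = 53)
(-38491 + H*(-97 - 110))*(t(6)*a(-7, -15) + 33927) = (-38491 + 53*(-97 - 110))*(6*(-4 - 15) + 33927) = (-38491 + 53*(-207))*(6*(-19) + 33927) = (-38491 - 10971)*(-114 + 33927) = -49462*33813 = -1672458606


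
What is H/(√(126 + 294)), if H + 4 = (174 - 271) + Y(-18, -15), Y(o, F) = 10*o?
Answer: -281*√105/210 ≈ -13.711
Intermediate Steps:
H = -281 (H = -4 + ((174 - 271) + 10*(-18)) = -4 + (-97 - 180) = -4 - 277 = -281)
H/(√(126 + 294)) = -281/√(126 + 294) = -281*√105/210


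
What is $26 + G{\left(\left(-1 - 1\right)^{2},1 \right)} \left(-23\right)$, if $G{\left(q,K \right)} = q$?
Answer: $-66$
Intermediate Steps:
$26 + G{\left(\left(-1 - 1\right)^{2},1 \right)} \left(-23\right) = 26 + \left(-1 - 1\right)^{2} \left(-23\right) = 26 + \left(-2\right)^{2} \left(-23\right) = 26 + 4 \left(-23\right) = 26 - 92 = -66$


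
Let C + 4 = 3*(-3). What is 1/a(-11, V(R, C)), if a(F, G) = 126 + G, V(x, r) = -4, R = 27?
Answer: 1/122 ≈ 0.0081967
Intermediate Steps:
C = -13 (C = -4 + 3*(-3) = -4 - 9 = -13)
1/a(-11, V(R, C)) = 1/(126 - 4) = 1/122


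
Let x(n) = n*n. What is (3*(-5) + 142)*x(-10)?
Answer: 12700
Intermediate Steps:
x(n) = n**2
(3*(-5) + 142)*x(-10) = (3*(-5) + 142)*(-10)**2 = (-15 + 142)*100 = 127*100 = 12700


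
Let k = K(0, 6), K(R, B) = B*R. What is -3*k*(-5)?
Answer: 0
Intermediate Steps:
k = 0 (k = 6*0 = 0)
-3*k*(-5) = -3*0*(-5) = 0*(-5) = 0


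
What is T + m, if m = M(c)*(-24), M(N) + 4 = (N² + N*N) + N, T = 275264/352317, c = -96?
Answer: -155007930592/352317 ≈ -4.3997e+5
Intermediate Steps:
T = 275264/352317 (T = 275264*(1/352317) = 275264/352317 ≈ 0.78130)
M(N) = -4 + N + 2*N² (M(N) = -4 + ((N² + N*N) + N) = -4 + ((N² + N²) + N) = -4 + (2*N² + N) = -4 + (N + 2*N²) = -4 + N + 2*N²)
m = -439968 (m = (-4 - 96 + 2*(-96)²)*(-24) = (-4 - 96 + 2*9216)*(-24) = (-4 - 96 + 18432)*(-24) = 18332*(-24) = -439968)
T + m = 275264/352317 - 439968 = -155007930592/352317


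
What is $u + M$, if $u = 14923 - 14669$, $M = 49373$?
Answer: $49627$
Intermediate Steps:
$u = 254$ ($u = 14923 - 14669 = 254$)
$u + M = 254 + 49373 = 49627$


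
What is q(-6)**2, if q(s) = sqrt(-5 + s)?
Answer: -11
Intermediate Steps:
q(-6)**2 = (sqrt(-5 - 6))**2 = (sqrt(-11))**2 = (I*sqrt(11))**2 = -11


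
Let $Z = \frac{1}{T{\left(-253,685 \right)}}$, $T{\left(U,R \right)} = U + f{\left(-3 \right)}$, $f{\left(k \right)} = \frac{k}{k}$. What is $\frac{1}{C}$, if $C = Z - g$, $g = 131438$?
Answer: $- \frac{252}{33122377} \approx -7.6081 \cdot 10^{-6}$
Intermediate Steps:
$f{\left(k \right)} = 1$
$T{\left(U,R \right)} = 1 + U$ ($T{\left(U,R \right)} = U + 1 = 1 + U$)
$Z = - \frac{1}{252}$ ($Z = \frac{1}{1 - 253} = \frac{1}{-252} = - \frac{1}{252} \approx -0.0039683$)
$C = - \frac{33122377}{252}$ ($C = - \frac{1}{252} - 131438 = - \frac{33122377}{252} \approx -1.3144 \cdot 10^{5}$)
$\frac{1}{C} = \frac{1}{- \frac{33122377}{252}} = - \frac{252}{33122377}$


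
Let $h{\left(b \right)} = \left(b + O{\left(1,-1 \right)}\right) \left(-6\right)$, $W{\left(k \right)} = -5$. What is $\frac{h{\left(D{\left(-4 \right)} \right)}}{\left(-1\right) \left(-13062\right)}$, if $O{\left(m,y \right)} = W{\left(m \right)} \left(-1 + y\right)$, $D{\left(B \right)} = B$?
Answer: $- \frac{6}{2177} \approx -0.0027561$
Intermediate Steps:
$O{\left(m,y \right)} = 5 - 5 y$ ($O{\left(m,y \right)} = - 5 \left(-1 + y\right) = 5 - 5 y$)
$h{\left(b \right)} = -60 - 6 b$ ($h{\left(b \right)} = \left(b + \left(5 - -5\right)\right) \left(-6\right) = \left(b + \left(5 + 5\right)\right) \left(-6\right) = \left(b + 10\right) \left(-6\right) = \left(10 + b\right) \left(-6\right) = -60 - 6 b$)
$\frac{h{\left(D{\left(-4 \right)} \right)}}{\left(-1\right) \left(-13062\right)} = \frac{-60 - -24}{\left(-1\right) \left(-13062\right)} = \frac{-60 + 24}{13062} = \left(-36\right) \frac{1}{13062} = - \frac{6}{2177}$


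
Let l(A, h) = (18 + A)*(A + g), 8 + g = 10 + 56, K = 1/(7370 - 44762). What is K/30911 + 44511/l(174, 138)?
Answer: 1071810145931/1072604775936 ≈ 0.99926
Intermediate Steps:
K = -1/37392 (K = 1/(-37392) = -1/37392 ≈ -2.6744e-5)
g = 58 (g = -8 + (10 + 56) = -8 + 66 = 58)
l(A, h) = (18 + A)*(58 + A) (l(A, h) = (18 + A)*(A + 58) = (18 + A)*(58 + A))
K/30911 + 44511/l(174, 138) = -1/37392/30911 + 44511/(1044 + 174² + 76*174) = -1/37392*1/30911 + 44511/(1044 + 30276 + 13224) = -1/1155824112 + 44511/44544 = -1/1155824112 + 44511*(1/44544) = -1/1155824112 + 14837/14848 = 1071810145931/1072604775936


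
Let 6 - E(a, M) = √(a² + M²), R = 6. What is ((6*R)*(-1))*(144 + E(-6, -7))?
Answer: -5400 + 36*√85 ≈ -5068.1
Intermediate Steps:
E(a, M) = 6 - √(M² + a²) (E(a, M) = 6 - √(a² + M²) = 6 - √(M² + a²))
((6*R)*(-1))*(144 + E(-6, -7)) = ((6*6)*(-1))*(144 + (6 - √((-7)² + (-6)²))) = (36*(-1))*(144 + (6 - √(49 + 36))) = -36*(144 + (6 - √85)) = -36*(150 - √85) = -5400 + 36*√85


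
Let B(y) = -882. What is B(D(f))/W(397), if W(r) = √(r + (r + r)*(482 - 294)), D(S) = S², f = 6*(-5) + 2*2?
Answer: -882*√149669/149669 ≈ -2.2798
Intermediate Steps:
f = -26 (f = -30 + 4 = -26)
W(r) = √377*√r (W(r) = √(r + (2*r)*188) = √(r + 376*r) = √(377*r) = √377*√r)
B(D(f))/W(397) = -882*√149669/149669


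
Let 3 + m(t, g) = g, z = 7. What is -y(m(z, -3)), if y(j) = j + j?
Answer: 12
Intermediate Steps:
m(t, g) = -3 + g
y(j) = 2*j
-y(m(z, -3)) = -2*(-3 - 3) = -2*(-6) = -1*(-12) = 12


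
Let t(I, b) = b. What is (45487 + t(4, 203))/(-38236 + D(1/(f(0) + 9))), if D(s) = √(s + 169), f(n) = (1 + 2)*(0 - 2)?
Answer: -262050426/219298729 - 4569*√381/219298729 ≈ -1.1954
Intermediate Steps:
f(n) = -6 (f(n) = 3*(-2) = -6)
D(s) = √(169 + s)
(45487 + t(4, 203))/(-38236 + D(1/(f(0) + 9))) = (45487 + 203)/(-38236 + √(169 + 1/(-6 + 9))) = 45690/(-38236 + √(169 + 1/3)) = 45690/(-38236 + √(169 + ⅓)) = 45690/(-38236 + √(508/3)) = 45690/(-38236 + 2*√381/3)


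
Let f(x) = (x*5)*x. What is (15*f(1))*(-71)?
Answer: -5325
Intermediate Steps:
f(x) = 5*x**2 (f(x) = (5*x)*x = 5*x**2)
(15*f(1))*(-71) = (15*(5*1**2))*(-71) = (15*(5*1))*(-71) = (15*5)*(-71) = 75*(-71) = -5325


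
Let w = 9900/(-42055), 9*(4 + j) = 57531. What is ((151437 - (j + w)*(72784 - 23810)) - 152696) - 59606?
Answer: -7895697718795/25233 ≈ -3.1291e+8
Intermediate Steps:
j = 19165/3 (j = -4 + (⅑)*57531 = -4 + 19177/3 = 19165/3 ≈ 6388.3)
w = -1980/8411 (w = 9900*(-1/42055) = -1980/8411 ≈ -0.23541)
((151437 - (j + w)*(72784 - 23810)) - 152696) - 59606 = ((151437 - (19165/3 - 1980/8411)*(72784 - 23810)) - 152696) - 59606 = ((151437 - 161190875*48974/25233) - 152696) - 59606 = ((151437 - 1*7894161912250/25233) - 152696) - 59606 = ((151437 - 7894161912250/25233) - 152696) - 59606 = (-7890340702429/25233 - 152696) - 59606 = -7894193680597/25233 - 59606 = -7895697718795/25233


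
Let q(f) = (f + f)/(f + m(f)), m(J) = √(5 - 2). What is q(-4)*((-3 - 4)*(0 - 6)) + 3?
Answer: 1383/13 + 336*√3/13 ≈ 151.15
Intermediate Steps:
m(J) = √3
q(f) = 2*f/(f + √3) (q(f) = (f + f)/(f + √3) = (2*f)/(f + √3) = 2*f/(f + √3))
q(-4)*((-3 - 4)*(0 - 6)) + 3 = (2*(-4)/(-4 + √3))*((-3 - 4)*(0 - 6)) + 3 = (-8/(-4 + √3))*(-7*(-6)) + 3 = -8/(-4 + √3)*42 + 3 = -336/(-4 + √3) + 3 = 3 - 336/(-4 + √3)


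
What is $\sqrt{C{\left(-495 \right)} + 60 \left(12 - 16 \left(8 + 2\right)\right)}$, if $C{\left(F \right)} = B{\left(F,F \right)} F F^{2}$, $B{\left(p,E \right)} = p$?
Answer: $\sqrt{60037241745} \approx 2.4503 \cdot 10^{5}$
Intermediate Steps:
$C{\left(F \right)} = F^{4}$ ($C{\left(F \right)} = F F F^{2} = F^{2} F^{2} = F^{4}$)
$\sqrt{C{\left(-495 \right)} + 60 \left(12 - 16 \left(8 + 2\right)\right)} = \sqrt{\left(-495\right)^{4} + 60 \left(12 - 16 \left(8 + 2\right)\right)} = \sqrt{60037250625 + 60 \left(12 - 160\right)} = \sqrt{60037250625 + 60 \left(-148\right)} = \sqrt{60037250625 - 8880} = \sqrt{60037241745}$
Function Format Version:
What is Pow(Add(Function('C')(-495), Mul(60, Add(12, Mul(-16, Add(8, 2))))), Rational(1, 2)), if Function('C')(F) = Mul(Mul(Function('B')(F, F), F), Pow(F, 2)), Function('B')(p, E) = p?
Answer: Pow(60037241745, Rational(1, 2)) ≈ 2.4503e+5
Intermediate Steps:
Function('C')(F) = Pow(F, 4) (Function('C')(F) = Mul(Mul(F, F), Pow(F, 2)) = Mul(Pow(F, 2), Pow(F, 2)) = Pow(F, 4))
Pow(Add(Function('C')(-495), Mul(60, Add(12, Mul(-16, Add(8, 2))))), Rational(1, 2)) = Pow(Add(Pow(-495, 4), Mul(60, Add(12, Mul(-16, Add(8, 2))))), Rational(1, 2)) = Pow(Add(60037250625, Mul(60, Add(12, Mul(-16, 10)))), Rational(1, 2)) = Pow(Add(60037250625, Mul(60, Add(12, -160))), Rational(1, 2)) = Pow(Add(60037250625, Mul(60, -148)), Rational(1, 2)) = Pow(Add(60037250625, -8880), Rational(1, 2)) = Pow(60037241745, Rational(1, 2))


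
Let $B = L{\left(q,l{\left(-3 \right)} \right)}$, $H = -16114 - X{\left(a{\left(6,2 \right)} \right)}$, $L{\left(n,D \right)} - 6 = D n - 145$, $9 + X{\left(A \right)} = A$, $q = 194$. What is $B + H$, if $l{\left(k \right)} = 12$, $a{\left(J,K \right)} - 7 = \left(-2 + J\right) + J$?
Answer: $-13933$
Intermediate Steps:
$a{\left(J,K \right)} = 5 + 2 J$ ($a{\left(J,K \right)} = 7 + \left(\left(-2 + J\right) + J\right) = 7 + \left(-2 + 2 J\right) = 5 + 2 J$)
$X{\left(A \right)} = -9 + A$
$L{\left(n,D \right)} = -139 + D n$ ($L{\left(n,D \right)} = 6 + \left(D n - 145\right) = 6 + \left(-145 + D n\right) = -139 + D n$)
$H = -16122$ ($H = -16114 - \left(-9 + \left(5 + 2 \cdot 6\right)\right) = -16114 - \left(-9 + \left(5 + 12\right)\right) = -16114 - \left(-9 + 17\right) = -16114 - 8 = -16122$)
$B = 2189$ ($B = -139 + 12 \cdot 194 = -139 + 2328 = 2189$)
$B + H = 2189 - 16122 = -13933$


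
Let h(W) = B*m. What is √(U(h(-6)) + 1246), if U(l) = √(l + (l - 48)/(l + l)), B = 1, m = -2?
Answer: √(4984 + 2*√42)/2 ≈ 35.345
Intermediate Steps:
h(W) = -2 (h(W) = 1*(-2) = -2)
U(l) = √(l + (-48 + l)/(2*l)) (U(l) = √(l + (-48 + l)/((2*l))) = √(l + (-48 + l)*(1/(2*l))) = √(l + (-48 + l)/(2*l)))
√(U(h(-6)) + 1246) = √(√(2 - 96/(-2) + 4*(-2))/2 + 1246) = √(√(2 - 96*(-½) - 8)/2 + 1246) = √(√(2 + 48 - 8)/2 + 1246) = √(√42/2 + 1246) = √(1246 + √42/2)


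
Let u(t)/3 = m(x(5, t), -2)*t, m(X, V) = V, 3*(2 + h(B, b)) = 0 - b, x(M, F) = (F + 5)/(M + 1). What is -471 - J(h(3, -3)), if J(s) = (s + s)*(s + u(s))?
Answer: -461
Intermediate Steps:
x(M, F) = (5 + F)/(1 + M)
h(B, b) = -2 - b/3 (h(B, b) = -2 + (0 - b)/3 = -2 + (-b)/3 = -2 - b/3)
u(t) = -6*t (u(t) = 3*(-2*t) = -6*t)
J(s) = -10*s**2 (J(s) = (s + s)*(s - 6*s) = (2*s)*(-5*s) = -10*s**2)
-471 - J(h(3, -3)) = -471 - (-10)*(-2 - 1/3*(-3))**2 = -471 - (-10)*(-2 + 1)**2 = -471 - (-10)*(-1)**2 = -471 - (-10) = -471 - 1*(-10) = -471 + 10 = -461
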